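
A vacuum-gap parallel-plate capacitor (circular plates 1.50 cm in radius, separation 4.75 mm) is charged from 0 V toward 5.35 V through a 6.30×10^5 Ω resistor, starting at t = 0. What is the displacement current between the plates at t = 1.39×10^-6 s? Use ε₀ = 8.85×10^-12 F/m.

1.59×10^-6 A

C = ε₀A/d = (8.85×10^-12)(7.069×10^-4)/(4.75×10^-3) = 1.317×10^-12 F and τ = RC = 8.297×10^-7 s. I_d in the gap equals the RC charging current.
I_d(t) = (V₀/R) e^(−t/τ) = 8.492×10^-6 · e^(−1.675) = 1.59×10^-6 A.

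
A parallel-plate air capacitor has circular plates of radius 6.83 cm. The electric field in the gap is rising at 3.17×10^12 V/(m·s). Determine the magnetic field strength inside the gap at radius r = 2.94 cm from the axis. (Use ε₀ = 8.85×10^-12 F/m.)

Through the whole plate area (πR² = 0.01466 m²), I_d = ε₀ πR² dE/dt = 0.4113 A.
∮B·dl = μ₀ I_d,enc with I_d,enc = I_d r²/R² = 0.07621 A; so B = μ₀ I_d,enc/(2πr) = 5.18×10^-7 T.

5.18×10^-7 T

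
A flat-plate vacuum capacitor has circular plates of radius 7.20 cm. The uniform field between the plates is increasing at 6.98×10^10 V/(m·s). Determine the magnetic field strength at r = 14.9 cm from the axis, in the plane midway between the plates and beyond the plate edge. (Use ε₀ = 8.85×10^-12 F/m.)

Total displacement current: I_d = ε₀(πR²)(dE/dt) = (8.85×10^-12)(0.01629)(6.98×10^10) = 0.01006 A.
Outside the plates the loop encloses all of I_d, so B·2πr = μ₀ I_d and B = 1.35×10^-8 T.

1.35×10^-8 T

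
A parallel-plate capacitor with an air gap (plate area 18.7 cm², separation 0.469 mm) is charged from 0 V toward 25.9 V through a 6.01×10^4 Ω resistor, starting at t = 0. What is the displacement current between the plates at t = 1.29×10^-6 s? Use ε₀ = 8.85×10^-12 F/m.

C = ε₀A/d = (8.85×10^-12)(1.87×10^-3)/(4.69×10^-4) = 3.529×10^-11 F and τ = RC = 2.121×10^-6 s. I_d in the gap equals the RC charging current.
I_d(t) = (V₀/R) e^(−t/τ) = 4.309×10^-4 · e^(−0.6082) = 2.35×10^-4 A.

2.35×10^-4 A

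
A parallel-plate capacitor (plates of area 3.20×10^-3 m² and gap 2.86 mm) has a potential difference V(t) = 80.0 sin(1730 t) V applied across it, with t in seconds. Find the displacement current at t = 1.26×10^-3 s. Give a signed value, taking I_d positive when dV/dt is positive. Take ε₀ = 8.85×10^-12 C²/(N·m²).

dV/dt = (80.0)(1730)·cos(2.1798) = -7.917×10^4 V/s.
I_d = C dV/dt with C = ε₀A/d = (8.85×10^-12)(3.20×10^-3)/(2.86×10^-3) = 9.902×10^-12 F, so I_d = (9.902×10^-12)(-7.917×10^4) = -7.84×10^-7 A.

-7.84×10^-7 A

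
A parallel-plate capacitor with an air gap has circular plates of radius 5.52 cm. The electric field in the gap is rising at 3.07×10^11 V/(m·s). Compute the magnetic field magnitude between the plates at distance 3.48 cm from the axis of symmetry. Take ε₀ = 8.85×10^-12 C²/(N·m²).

5.94×10^-8 T

Through the whole plate area (πR² = 9.573×10^-3 m²), I_d = ε₀ πR² dE/dt = 0.02601 A.
For r < R the Ampère–Maxwell law gives B(2πr) = μ₀ I_d (r²/R²), so B = μ₀ I_d r/(2πR²) = (4π×10^-7)(0.02601)(0.0348)/(2π·0.0552²) = 5.94×10^-8 T.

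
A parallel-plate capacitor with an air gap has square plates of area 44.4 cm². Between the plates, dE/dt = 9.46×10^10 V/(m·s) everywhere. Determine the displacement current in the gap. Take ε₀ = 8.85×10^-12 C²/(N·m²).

3.72×10^-3 A

With a uniform field, Φ_E = EA, so I_d = ε₀ A dE/dt = 3.72×10^-3 A.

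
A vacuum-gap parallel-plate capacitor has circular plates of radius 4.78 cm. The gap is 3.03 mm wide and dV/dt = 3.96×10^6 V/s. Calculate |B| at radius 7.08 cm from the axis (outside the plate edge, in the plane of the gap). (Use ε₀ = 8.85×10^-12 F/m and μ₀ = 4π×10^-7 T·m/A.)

I_d = C dV/dt with C = ε₀πR²/d = 2.097×10^-11 F, so I_d = (2.097×10^-11)(3.96×10^6) = 8.304×10^-5 A.
For r ≥ R the full I_d is enclosed: B = μ₀ I_d/(2πr) = (4π×10^-7)(8.304×10^-5)/(2π·0.0708) = 2.35×10^-10 T.

2.35×10^-10 T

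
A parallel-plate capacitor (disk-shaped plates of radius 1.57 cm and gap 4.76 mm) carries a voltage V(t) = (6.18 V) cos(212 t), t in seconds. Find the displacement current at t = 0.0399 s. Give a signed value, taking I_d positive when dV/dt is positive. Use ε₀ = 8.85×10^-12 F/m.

C = ε₀A/d = (8.85×10^-12)(7.744×10^-4)/(4.76×10^-3) = 1.440×10^-12 F. dV/dt = V₀ω·−sin(ωt); at ωt = 8.4588 rad this factor is -0.8226.
I_d = C dV/dt = (1.440×10^-12)(6.18)(212)(-0.8226) = -1.55×10^-9 A.

-1.55×10^-9 A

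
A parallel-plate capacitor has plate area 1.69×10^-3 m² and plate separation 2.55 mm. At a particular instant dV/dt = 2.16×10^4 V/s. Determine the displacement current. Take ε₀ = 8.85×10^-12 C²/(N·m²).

The field between the plates is E = V/d, so dE/dt = (2.16×10^4)/(2.55×10^-3 m) = 8.471×10^6 V/(m·s).
I_d = ε₀ A (dE/dt) = (8.85×10^-12)(1.69×10^-3)(8.471×10^6) = 1.27×10^-7 A.

1.27×10^-7 A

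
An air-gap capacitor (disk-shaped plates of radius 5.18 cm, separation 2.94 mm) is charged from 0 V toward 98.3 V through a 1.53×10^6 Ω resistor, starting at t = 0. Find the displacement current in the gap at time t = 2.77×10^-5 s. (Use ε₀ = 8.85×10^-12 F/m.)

With C = ε₀A/d = (8.85×10^-12)(8.430×10^-3)/(2.94×10^-3) = 2.538×10^-11 F, the time constant is τ = RC = 3.883×10^-5 s, so t/τ = 0.7134 and e^(−t/τ) = 0.4900.
I_d = I_cond = (V₀/R) e^(−t/τ) = (6.425×10^-5)(0.4900) = 3.15×10^-5 A.

3.15×10^-5 A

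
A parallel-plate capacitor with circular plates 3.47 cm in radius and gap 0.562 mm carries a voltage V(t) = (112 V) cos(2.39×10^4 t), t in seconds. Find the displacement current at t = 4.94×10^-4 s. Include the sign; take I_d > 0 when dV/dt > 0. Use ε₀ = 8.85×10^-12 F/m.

1.10×10^-4 A

C = ε₀A/d = (8.85×10^-12)(3.783×10^-3)/(5.62×10^-4) = 5.957×10^-11 F. dV/dt = V₀ω·−sin(ωt); at ωt = 11.8066 rad this factor is 0.6888.
I_d = C dV/dt = (5.957×10^-11)(112)(2.39×10^4)(0.6888) = 1.10×10^-4 A.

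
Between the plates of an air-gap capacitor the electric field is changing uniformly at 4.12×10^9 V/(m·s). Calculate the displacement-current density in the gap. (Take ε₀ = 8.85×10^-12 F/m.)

0.0365 A/m²

J_d = ε₀ ∂E/∂t, so J_d = 0.0365 A/m².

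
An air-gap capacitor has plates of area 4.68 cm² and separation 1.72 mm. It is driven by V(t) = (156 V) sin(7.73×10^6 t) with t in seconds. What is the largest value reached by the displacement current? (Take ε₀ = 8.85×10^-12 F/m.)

2.90×10^-3 A

C = ε₀A/d = (8.85×10^-12)(4.68×10^-4)/(1.72×10^-3) = 2.408×10^-12 F; ω = 7.73×10^6 rad/s.
I_d = C dV/dt, so |I_d|_max = C V₀ ω = (2.408×10^-12)(156)(7.73×10^6) = 2.90×10^-3 A.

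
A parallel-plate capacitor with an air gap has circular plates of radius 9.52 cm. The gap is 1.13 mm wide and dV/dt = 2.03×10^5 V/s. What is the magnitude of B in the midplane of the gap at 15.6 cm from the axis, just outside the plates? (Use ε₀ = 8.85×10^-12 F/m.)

dE/dt = (dV/dt)/d = 1.796×10^8 V/(m·s); I_d = ε₀(πR²)(dE/dt) = (8.85×10^-12)(0.02847)(1.796×10^8) = 4.525×10^-5 A.
With r > R the enclosed displacement current is the full I_d; B = μ₀ I_d / (2πr) = 5.80×10^-11 T.

5.80×10^-11 T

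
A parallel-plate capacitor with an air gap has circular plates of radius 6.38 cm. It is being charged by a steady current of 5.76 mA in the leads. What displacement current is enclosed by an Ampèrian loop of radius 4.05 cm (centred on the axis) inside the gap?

2.32×10^-3 A

Between the plates the displacement current equals the wire current: I_d = 5.76 mA = 5.76×10^-3 A.
Through an area πr² the displacement current is I_d·(πr²/πR²) = I_d (r/R)² = 2.32×10^-3 A.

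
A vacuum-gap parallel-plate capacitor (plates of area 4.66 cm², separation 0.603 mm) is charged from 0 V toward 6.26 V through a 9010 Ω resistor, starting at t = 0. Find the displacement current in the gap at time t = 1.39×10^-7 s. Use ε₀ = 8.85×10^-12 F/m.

With C = ε₀A/d = (8.85×10^-12)(4.66×10^-4)/(6.03×10^-4) = 6.839×10^-12 F, the time constant is τ = RC = 6.162×10^-8 s, so t/τ = 2.256 and e^(−t/τ) = 0.1048.
I_d = I_cond = (V₀/R) e^(−t/τ) = (6.948×10^-4)(0.1048) = 7.28×10^-5 A.

7.28×10^-5 A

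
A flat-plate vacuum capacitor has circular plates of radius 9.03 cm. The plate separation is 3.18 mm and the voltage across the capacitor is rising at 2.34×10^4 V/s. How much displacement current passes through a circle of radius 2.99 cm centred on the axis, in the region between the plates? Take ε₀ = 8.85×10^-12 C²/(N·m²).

1.83×10^-7 A

I_d = C dV/dt with C = ε₀πR²/d = 7.130×10^-11 F, so I_d = (7.130×10^-11)(2.34×10^4) = 1.668×10^-6 A.
The field is uniform, so I_d,enc = I_d (r/R)² = (1.668×10^-6)(2.99/9.03)² = 1.83×10^-7 A.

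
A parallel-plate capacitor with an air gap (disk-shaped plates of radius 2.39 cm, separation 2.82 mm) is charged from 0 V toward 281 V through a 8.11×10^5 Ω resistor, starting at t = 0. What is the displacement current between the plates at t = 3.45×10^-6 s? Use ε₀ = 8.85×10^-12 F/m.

1.63×10^-4 A

With C = ε₀A/d = (8.85×10^-12)(1.795×10^-3)/(2.82×10^-3) = 5.633×10^-12 F, the time constant is τ = RC = 4.568×10^-6 s, so t/τ = 0.7553 and e^(−t/τ) = 0.4699.
I_d = I_cond = (V₀/R) e^(−t/τ) = (3.465×10^-4)(0.4699) = 1.63×10^-4 A.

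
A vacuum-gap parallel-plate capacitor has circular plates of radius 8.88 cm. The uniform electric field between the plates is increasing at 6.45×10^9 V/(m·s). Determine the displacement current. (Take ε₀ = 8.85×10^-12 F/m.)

1.41×10^-3 A

The displacement current is ε₀ times dΦ_E/dt = ε₀ A dE/dt = (8.85×10^-12)(0.02477)(6.45×10^9) = 1.41×10^-3 A.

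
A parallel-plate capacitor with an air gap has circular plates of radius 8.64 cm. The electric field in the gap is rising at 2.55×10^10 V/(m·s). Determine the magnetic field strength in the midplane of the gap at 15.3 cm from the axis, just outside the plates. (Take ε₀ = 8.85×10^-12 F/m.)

Total displacement current: I_d = ε₀(πR²)(dE/dt) = (8.85×10^-12)(0.02345)(2.55×10^10) = 5.292×10^-3 A.
With r > R the enclosed displacement current is the full I_d; B = μ₀ I_d / (2πr) = 6.92×10^-9 T.

6.92×10^-9 T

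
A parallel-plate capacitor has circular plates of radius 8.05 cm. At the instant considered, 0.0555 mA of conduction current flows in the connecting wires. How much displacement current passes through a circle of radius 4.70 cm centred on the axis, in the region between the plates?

1.89×10^-5 A

Between the plates the displacement current equals the wire current: I_d = 0.0555 mA = 5.55×10^-5 A.
The field is uniform, so I_d,enc = I_d (r/R)² = (5.55×10^-5)(4.70/8.05)² = 1.89×10^-5 A.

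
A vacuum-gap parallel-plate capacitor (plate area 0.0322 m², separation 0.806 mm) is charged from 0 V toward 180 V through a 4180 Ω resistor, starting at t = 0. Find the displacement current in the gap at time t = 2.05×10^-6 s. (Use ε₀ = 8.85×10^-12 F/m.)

0.0108 A

C = ε₀A/d = (8.85×10^-12)(0.0322)/(8.06×10^-4) = 3.536×10^-10 F and τ = RC = 1.478×10^-6 s. I_d in the gap equals the RC charging current.
I_d(t) = (V₀/R) e^(−t/τ) = 0.04306 · e^(−1.387) = 0.0108 A.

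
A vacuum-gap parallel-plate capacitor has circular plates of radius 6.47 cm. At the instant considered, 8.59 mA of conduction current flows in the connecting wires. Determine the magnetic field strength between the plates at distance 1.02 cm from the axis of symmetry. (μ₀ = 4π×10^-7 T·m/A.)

By continuity the displacement current in the gap matches the conduction current: I_d = 8.59×10^-3 A.
An Ampèrian loop of radius r encloses a fraction (r/R)² of I_d. Then B·2πr = μ₀ I_d (r/R)², giving B = μ₀ I_d r/(2πR²) = 4.19×10^-9 T.

4.19×10^-9 T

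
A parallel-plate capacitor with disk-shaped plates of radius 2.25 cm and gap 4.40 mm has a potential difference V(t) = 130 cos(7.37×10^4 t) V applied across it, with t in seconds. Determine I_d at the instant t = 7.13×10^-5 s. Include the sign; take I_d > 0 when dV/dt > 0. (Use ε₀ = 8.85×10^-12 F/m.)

dE/dt = (V₀ω/d)·−sin(ωt) with ωt = 5.25481 rad: (130)(7.37×10^4)(0.8565)/(4.40×10^-3) = 1.865×10^9 V/(m·s).
I_d = ε₀ A dE/dt = (8.85×10^-12)(1.590×10^-3)(1.865×10^9) = 2.62×10^-5 A.

2.62×10^-5 A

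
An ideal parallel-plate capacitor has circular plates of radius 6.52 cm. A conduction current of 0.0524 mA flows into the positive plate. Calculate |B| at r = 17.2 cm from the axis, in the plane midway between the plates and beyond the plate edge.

6.09×10^-11 T

No conduction current crosses the gap, so I_d there equals the 5.24×10^-5 A in the leads.
Outside the plates the loop encloses all of I_d, so B·2πr = μ₀ I_d and B = 6.09×10^-11 T.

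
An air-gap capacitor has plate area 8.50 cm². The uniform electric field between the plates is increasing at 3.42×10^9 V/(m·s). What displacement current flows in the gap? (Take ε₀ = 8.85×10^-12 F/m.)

The displacement current is ε₀ times dΦ_E/dt = ε₀ A dE/dt = (8.85×10^-12)(8.50×10^-4)(3.42×10^9) = 2.57×10^-5 A.

2.57×10^-5 A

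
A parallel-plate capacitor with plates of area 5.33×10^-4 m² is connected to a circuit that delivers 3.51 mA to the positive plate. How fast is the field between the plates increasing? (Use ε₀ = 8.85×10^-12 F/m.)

The displacement current between the plates equals the conduction current, I_d = 3.51 mA.
Since I_d = ε₀ A dE/dt, dE/dt = I_d/(ε₀A) = (3.51×10^-3)/((8.85×10^-12)(5.33×10^-4)) = 7.44×10^11 V/(m·s).

7.44×10^11 V/(m·s)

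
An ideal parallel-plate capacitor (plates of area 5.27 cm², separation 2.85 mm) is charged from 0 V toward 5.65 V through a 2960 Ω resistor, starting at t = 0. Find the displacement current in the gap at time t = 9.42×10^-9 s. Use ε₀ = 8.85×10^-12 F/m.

With C = ε₀A/d = (8.85×10^-12)(5.27×10^-4)/(2.85×10^-3) = 1.636×10^-12 F, the time constant is τ = RC = 4.843×10^-9 s, so t/τ = 1.945 and e^(−t/τ) = 0.1430.
I_d = I_cond = (V₀/R) e^(−t/τ) = (1.909×10^-3)(0.1430) = 2.73×10^-4 A.

2.73×10^-4 A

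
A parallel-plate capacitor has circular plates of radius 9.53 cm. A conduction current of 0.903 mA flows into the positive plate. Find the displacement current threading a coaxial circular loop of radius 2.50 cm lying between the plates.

6.21×10^-5 A

Between the plates the displacement current equals the wire current: I_d = 0.903 mA = 9.03×10^-4 A.
Since J_d is uniform, the enclosed fraction is (r/R)² = 0.06882, giving I_d,enc = 6.21×10^-5 A.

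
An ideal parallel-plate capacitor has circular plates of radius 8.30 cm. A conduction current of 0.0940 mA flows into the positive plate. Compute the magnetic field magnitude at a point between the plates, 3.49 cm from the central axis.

9.52×10^-11 T

By continuity the displacement current in the gap matches the conduction current: I_d = 9.40×10^-5 A.
An Ampèrian loop of radius r encloses a fraction (r/R)² of I_d. Then B·2πr = μ₀ I_d (r/R)², giving B = μ₀ I_d r/(2πR²) = 9.52×10^-11 T.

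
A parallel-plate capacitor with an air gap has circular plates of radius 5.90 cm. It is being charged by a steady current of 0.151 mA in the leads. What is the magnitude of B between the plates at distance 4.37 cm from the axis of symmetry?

3.79×10^-10 T

Between the plates the displacement current equals the wire current: I_d = 0.151 mA = 1.51×10^-4 A.
For r < R the Ampère–Maxwell law gives B(2πr) = μ₀ I_d (r²/R²), so B = μ₀ I_d r/(2πR²) = (4π×10^-7)(1.51×10^-4)(0.0437)/(2π·0.0590²) = 3.79×10^-10 T.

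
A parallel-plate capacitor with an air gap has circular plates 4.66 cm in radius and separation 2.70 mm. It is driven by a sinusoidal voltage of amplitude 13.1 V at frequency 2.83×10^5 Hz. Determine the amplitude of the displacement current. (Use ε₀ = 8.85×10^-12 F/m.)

5.21×10^-4 A

C = ε₀A/d = (8.85×10^-12)(6.822×10^-3)/(2.70×10^-3) = 2.236×10^-11 F; ω = 2πf = 1.778×10^6 rad/s.
I_d = C dV/dt, so |I_d|_max = C V₀ ω = (2.236×10^-11)(13.1)(1.778×10^6) = 5.21×10^-4 A.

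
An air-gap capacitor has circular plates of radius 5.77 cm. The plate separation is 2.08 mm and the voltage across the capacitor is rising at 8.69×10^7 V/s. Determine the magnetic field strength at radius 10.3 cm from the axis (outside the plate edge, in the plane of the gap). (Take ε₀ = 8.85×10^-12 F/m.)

I_d = C dV/dt with C = ε₀πR²/d = 4.451×10^-11 F, so I_d = (4.451×10^-11)(8.69×10^7) = 3.868×10^-3 A.
With r > R the enclosed displacement current is the full I_d; B = μ₀ I_d / (2πr) = 7.51×10^-9 T.

7.51×10^-9 T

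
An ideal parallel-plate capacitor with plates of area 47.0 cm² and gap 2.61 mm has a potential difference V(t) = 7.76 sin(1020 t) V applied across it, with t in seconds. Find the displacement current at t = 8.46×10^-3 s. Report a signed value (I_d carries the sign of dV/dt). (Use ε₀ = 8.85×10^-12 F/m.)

-8.83×10^-8 A

C = ε₀A/d = (8.85×10^-12)(4.70×10^-3)/(2.61×10^-3) = 1.594×10^-11 F. dV/dt = V₀ω·cos(ωt); at ωt = 8.6292 rad this factor is -0.6999.
I_d = C dV/dt = (1.594×10^-11)(7.76)(1020)(-0.6999) = -8.83×10^-8 A.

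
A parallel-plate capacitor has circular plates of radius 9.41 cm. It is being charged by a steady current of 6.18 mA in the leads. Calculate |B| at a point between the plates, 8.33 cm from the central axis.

Between the plates the displacement current equals the wire current: I_d = 6.18 mA = 6.18×10^-3 A.
∮B·dl = μ₀ I_d,enc with I_d,enc = I_d r²/R² = 4.843×10^-3 A; so B = μ₀ I_d,enc/(2πr) = 1.16×10^-8 T.

1.16×10^-8 T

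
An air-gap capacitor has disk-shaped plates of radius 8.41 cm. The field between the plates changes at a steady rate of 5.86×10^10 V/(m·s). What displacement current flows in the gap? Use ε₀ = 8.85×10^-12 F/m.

0.0115 A

With a uniform field, Φ_E = EA, so I_d = ε₀ A dE/dt = 0.0115 A.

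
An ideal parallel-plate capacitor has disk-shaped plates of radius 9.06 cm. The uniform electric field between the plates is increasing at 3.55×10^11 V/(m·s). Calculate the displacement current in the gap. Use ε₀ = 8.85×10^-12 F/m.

With a uniform field, Φ_E = EA, so I_d = ε₀ A dE/dt = 0.0810 A.

0.0810 A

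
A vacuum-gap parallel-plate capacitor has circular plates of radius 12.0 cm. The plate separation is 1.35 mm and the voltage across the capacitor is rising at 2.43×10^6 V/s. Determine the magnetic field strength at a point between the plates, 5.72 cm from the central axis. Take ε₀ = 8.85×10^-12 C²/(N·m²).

5.73×10^-10 T

I_d = C dV/dt with C = ε₀πR²/d = 2.966×10^-10 F, so I_d = (2.966×10^-10)(2.43×10^6) = 7.207×10^-4 A.
An Ampèrian loop of radius r encloses a fraction (r/R)² of I_d. Then B·2πr = μ₀ I_d (r/R)², giving B = μ₀ I_d r/(2πR²) = 5.73×10^-10 T.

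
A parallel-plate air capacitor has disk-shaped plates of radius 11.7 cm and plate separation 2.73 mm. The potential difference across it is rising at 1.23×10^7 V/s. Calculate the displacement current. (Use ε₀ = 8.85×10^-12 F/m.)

The displacement current equals the charging current C dV/dt. With C = ε₀A/d = (8.85×10^-12)(0.04301)/(2.73×10^-3) = 1.394×10^-10 F, I_d = (1.394×10^-10)(1.23×10^7) = 1.71×10^-3 A.

1.71×10^-3 A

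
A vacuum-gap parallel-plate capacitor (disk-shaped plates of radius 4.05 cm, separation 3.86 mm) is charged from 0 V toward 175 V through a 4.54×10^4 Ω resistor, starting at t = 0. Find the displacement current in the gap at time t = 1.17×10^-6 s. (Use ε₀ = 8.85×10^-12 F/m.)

4.35×10^-4 A

With C = ε₀A/d = (8.85×10^-12)(5.153×10^-3)/(3.86×10^-3) = 1.181×10^-11 F, the time constant is τ = RC = 5.362×10^-7 s, so t/τ = 2.182 and e^(−t/τ) = 0.1128.
I_d = I_cond = (V₀/R) e^(−t/τ) = (3.855×10^-3)(0.1128) = 4.35×10^-4 A.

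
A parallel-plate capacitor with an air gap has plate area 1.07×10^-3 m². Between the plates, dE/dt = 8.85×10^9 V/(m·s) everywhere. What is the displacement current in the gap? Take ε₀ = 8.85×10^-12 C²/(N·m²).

With a uniform field, Φ_E = EA, so I_d = ε₀ A dE/dt = 8.38×10^-5 A.

8.38×10^-5 A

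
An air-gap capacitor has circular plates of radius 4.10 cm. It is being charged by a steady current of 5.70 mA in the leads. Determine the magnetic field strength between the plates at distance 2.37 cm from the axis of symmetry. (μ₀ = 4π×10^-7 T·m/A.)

1.61×10^-8 T

No conduction current crosses the gap, so I_d there equals the 5.70×10^-3 A in the leads.
An Ampèrian loop of radius r encloses a fraction (r/R)² of I_d. Then B·2πr = μ₀ I_d (r/R)², giving B = μ₀ I_d r/(2πR²) = 1.61×10^-8 T.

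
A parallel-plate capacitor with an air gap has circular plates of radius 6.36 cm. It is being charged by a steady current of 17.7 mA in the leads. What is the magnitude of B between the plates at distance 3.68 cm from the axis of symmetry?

3.22×10^-8 T

No conduction current crosses the gap, so I_d there equals the 0.0177 A in the leads.
∮B·dl = μ₀ I_d,enc with I_d,enc = I_d r²/R² = 5.926×10^-3 A; so B = μ₀ I_d,enc/(2πr) = 3.22×10^-8 T.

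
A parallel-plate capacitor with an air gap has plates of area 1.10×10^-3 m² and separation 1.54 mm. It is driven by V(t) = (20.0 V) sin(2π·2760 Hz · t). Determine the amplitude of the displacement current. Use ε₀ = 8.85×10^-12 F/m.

(dE/dt)_max = V₀ω/d = 2.252×10^8 V/(m·s); ω = 2πf = 1.734×10^4 rad/s.
I_d,max = ε₀ A (dE/dt)_max = (8.85×10^-12)(1.10×10^-3)(2.252×10^8) = 2.19×10^-6 A.

2.19×10^-6 A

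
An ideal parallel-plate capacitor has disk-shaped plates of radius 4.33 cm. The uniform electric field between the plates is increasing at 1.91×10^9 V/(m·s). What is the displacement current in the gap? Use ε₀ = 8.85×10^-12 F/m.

9.96×10^-5 A

With a uniform field, Φ_E = EA, so I_d = ε₀ A dE/dt = 9.96×10^-5 A.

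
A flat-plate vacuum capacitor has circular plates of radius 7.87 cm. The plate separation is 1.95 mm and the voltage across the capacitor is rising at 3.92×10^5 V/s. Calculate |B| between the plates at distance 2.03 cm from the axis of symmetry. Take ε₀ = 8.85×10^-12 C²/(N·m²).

With E = V/d, dE/dt = 2.010×10^8 V/(m·s) and πR² = 0.01946 m², giving I_d = ε₀ πR² dE/dt = 3.462×10^-5 A.
For r < R the Ampère–Maxwell law gives B(2πr) = μ₀ I_d (r²/R²), so B = μ₀ I_d r/(2πR²) = (4π×10^-7)(3.462×10^-5)(0.0203)/(2π·0.0787²) = 2.27×10^-11 T.

2.27×10^-11 T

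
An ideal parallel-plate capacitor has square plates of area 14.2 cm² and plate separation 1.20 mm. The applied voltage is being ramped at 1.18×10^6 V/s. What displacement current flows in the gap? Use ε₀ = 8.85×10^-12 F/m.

1.24×10^-5 A

C = ε₀A/d = (8.85×10^-12)(1.42×10^-3)/(1.20×10^-3) = 1.047×10^-11 F.
I_d = C dV/dt = (1.047×10^-11)(1.18×10^6) = 1.24×10^-5 A.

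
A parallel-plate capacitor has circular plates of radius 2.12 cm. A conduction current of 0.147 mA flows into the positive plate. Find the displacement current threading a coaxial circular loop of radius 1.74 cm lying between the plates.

9.90×10^-5 A

No conduction current crosses the gap, so I_d there equals the 1.47×10^-4 A in the leads.
Through an area πr² the displacement current is I_d·(πr²/πR²) = I_d (r/R)² = 9.90×10^-5 A.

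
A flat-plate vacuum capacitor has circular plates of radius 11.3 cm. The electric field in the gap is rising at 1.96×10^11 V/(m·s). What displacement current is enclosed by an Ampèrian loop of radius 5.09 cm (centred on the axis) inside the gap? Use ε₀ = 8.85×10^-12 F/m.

0.0141 A

I_d = ε₀ dΦ_E/dt = ε₀ πR² (dE/dt) = (8.85×10^-12)(0.04011)(1.96×10^11) = 0.06957 A through the full plate area.
The field is uniform, so I_d,enc = I_d (r/R)² = (0.06957)(5.09/11.3)² = 0.0141 A.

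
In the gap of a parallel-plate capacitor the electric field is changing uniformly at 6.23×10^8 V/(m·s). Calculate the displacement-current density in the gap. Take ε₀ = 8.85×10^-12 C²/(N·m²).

5.51×10^-3 A/m²

J_d = ε₀ dE/dt = (8.85×10^-12)(6.23×10^8) = 5.51×10^-3 A/m².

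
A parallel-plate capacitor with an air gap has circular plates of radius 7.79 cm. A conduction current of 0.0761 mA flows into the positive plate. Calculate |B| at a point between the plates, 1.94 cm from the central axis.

4.87×10^-11 T

Between the plates the displacement current equals the wire current: I_d = 0.0761 mA = 7.61×10^-5 A.
∮B·dl = μ₀ I_d,enc with I_d,enc = I_d r²/R² = 4.720×10^-6 A; so B = μ₀ I_d,enc/(2πr) = 4.87×10^-11 T.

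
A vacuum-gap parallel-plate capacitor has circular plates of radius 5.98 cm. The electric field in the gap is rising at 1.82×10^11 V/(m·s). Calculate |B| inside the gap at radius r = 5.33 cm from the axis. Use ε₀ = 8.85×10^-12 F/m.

5.39×10^-8 T

I_d = ε₀ dΦ_E/dt = ε₀ πR² (dE/dt) = (8.85×10^-12)(0.01123)(1.82×10^11) = 0.01809 A through the full plate area.
An Ampèrian loop of radius r encloses a fraction (r/R)² of I_d. Then B·2πr = μ₀ I_d (r/R)², giving B = μ₀ I_d r/(2πR²) = 5.39×10^-8 T.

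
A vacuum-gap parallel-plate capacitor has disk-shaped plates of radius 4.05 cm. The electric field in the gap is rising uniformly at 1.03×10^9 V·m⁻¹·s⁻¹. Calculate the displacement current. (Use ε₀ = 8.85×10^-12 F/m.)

I_d = ε₀ A (dE/dt) = (8.85×10^-12)(5.153×10^-3 m²)(1.03×10^9) = 4.70×10^-5 A.

4.70×10^-5 A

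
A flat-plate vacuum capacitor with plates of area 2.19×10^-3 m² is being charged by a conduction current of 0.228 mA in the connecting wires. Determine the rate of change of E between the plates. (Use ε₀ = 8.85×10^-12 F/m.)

By continuity, I_d in the gap equals the 0.228 mA flowing in the wire.
Since I_d = ε₀ A dE/dt, dE/dt = I_d/(ε₀A) = (2.28×10^-4)/((8.85×10^-12)(2.19×10^-3)) = 1.18×10^10 V/(m·s).

1.18×10^10 V/(m·s)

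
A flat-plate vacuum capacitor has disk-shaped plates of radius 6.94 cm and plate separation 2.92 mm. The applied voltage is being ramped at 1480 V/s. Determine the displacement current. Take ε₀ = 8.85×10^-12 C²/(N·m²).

E = V/d so dE/dt = (dV/dt)/d = 5.068×10^5 V/(m·s), and I_d = ε₀ A dE/dt = (8.85×10^-12)(0.01513)(5.068×10^5) = 6.79×10^-8 A.

6.79×10^-8 A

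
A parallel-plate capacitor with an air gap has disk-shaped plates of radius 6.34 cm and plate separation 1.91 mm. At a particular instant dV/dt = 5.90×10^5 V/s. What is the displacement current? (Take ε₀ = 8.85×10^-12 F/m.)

The displacement current equals the charging current C dV/dt. With C = ε₀A/d = (8.85×10^-12)(0.01263)/(1.91×10^-3) = 5.852×10^-11 F, I_d = (5.852×10^-11)(5.90×10^5) = 3.45×10^-5 A.

3.45×10^-5 A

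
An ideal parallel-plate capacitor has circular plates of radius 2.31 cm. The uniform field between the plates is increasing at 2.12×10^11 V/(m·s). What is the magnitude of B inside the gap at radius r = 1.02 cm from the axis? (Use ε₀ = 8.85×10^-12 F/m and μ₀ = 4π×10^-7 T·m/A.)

Total displacement current: I_d = ε₀(πR²)(dE/dt) = (8.85×10^-12)(1.676×10^-3)(2.12×10^11) = 3.145×10^-3 A.
For r < R the Ampère–Maxwell law gives B(2πr) = μ₀ I_d (r²/R²), so B = μ₀ I_d r/(2πR²) = (4π×10^-7)(3.145×10^-3)(0.0102)/(2π·0.0231²) = 1.20×10^-8 T.

1.20×10^-8 T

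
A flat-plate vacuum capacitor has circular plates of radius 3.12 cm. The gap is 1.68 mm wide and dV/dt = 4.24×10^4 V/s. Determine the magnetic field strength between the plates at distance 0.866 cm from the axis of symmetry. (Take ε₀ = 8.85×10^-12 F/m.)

1.22×10^-12 T

With E = V/d, dE/dt = 2.524×10^7 V/(m·s) and πR² = 3.058×10^-3 m², giving I_d = ε₀ πR² dE/dt = 6.831×10^-7 A.
∮B·dl = μ₀ I_d,enc with I_d,enc = I_d r²/R² = 5.263×10^-8 A; so B = μ₀ I_d,enc/(2πr) = 1.22×10^-12 T.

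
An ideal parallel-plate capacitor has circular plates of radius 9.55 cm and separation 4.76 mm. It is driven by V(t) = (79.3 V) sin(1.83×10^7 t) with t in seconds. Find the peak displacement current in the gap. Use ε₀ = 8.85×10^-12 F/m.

C = ε₀A/d = (8.85×10^-12)(0.02865)/(4.76×10^-3) = 5.327×10^-11 F; ω = 1.83×10^7 rad/s.
I_d = C dV/dt, so |I_d|_max = C V₀ ω = (5.327×10^-11)(79.3)(1.83×10^7) = 0.0773 A.

0.0773 A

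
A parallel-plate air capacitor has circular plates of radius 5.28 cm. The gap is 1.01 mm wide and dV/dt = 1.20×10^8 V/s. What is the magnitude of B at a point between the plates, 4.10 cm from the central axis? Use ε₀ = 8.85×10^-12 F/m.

dE/dt = (dV/dt)/d = 1.188×10^11 V/(m·s); I_d = ε₀(πR²)(dE/dt) = (8.85×10^-12)(8.758×10^-3)(1.188×10^11) = 9.208×10^-3 A.
An Ampèrian loop of radius r encloses a fraction (r/R)² of I_d. Then B·2πr = μ₀ I_d (r/R)², giving B = μ₀ I_d r/(2πR²) = 2.71×10^-8 T.

2.71×10^-8 T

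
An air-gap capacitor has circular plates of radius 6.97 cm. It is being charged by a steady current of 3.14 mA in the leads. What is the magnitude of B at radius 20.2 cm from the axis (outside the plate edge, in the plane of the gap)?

3.11×10^-9 T

By continuity the displacement current in the gap matches the conduction current: I_d = 3.14×10^-3 A.
For r ≥ R the full I_d is enclosed: B = μ₀ I_d/(2πr) = (4π×10^-7)(3.14×10^-3)/(2π·0.202) = 3.11×10^-9 T.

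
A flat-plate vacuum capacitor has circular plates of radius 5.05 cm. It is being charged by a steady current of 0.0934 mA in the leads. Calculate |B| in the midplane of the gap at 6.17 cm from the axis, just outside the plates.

No conduction current crosses the gap, so I_d there equals the 9.34×10^-5 A in the leads.
For r ≥ R the full I_d is enclosed: B = μ₀ I_d/(2πr) = (4π×10^-7)(9.34×10^-5)/(2π·0.0617) = 3.03×10^-10 T.

3.03×10^-10 T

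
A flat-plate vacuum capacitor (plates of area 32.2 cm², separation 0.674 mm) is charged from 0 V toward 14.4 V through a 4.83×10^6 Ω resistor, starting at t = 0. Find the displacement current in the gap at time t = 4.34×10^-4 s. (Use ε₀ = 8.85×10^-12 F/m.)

C = ε₀A/d = (8.85×10^-12)(3.22×10^-3)/(6.74×10^-4) = 4.228×10^-11 F and τ = RC = 2.042×10^-4 s. I_d in the gap equals the RC charging current.
I_d(t) = (V₀/R) e^(−t/τ) = 2.981×10^-6 · e^(−2.125) = 3.56×10^-7 A.

3.56×10^-7 A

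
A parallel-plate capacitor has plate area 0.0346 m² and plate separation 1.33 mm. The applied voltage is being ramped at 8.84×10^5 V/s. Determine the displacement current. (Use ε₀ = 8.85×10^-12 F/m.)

E = V/d so dE/dt = (dV/dt)/d = 6.647×10^8 V/(m·s), and I_d = ε₀ A dE/dt = (8.85×10^-12)(0.0346)(6.647×10^8) = 2.04×10^-4 A.

2.04×10^-4 A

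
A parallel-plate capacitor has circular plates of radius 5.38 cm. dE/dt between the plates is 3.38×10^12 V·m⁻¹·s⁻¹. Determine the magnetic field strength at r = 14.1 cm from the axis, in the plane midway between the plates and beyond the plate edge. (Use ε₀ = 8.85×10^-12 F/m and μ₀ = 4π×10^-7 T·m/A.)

Total displacement current: I_d = ε₀(πR²)(dE/dt) = (8.85×10^-12)(9.093×10^-3)(3.38×10^12) = 0.2720 A.
Outside the plates the loop encloses all of I_d, so B·2πr = μ₀ I_d and B = 3.86×10^-7 T.

3.86×10^-7 T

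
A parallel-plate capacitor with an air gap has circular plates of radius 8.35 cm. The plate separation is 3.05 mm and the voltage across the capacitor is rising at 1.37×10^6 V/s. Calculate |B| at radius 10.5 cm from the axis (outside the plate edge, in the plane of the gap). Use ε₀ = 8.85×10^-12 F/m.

With E = V/d, dE/dt = 4.492×10^8 V/(m·s) and πR² = 0.02190 m², giving I_d = ε₀ πR² dE/dt = 8.706×10^-5 A.
For r ≥ R the full I_d is enclosed: B = μ₀ I_d/(2πr) = (4π×10^-7)(8.706×10^-5)/(2π·0.105) = 1.66×10^-10 T.

1.66×10^-10 T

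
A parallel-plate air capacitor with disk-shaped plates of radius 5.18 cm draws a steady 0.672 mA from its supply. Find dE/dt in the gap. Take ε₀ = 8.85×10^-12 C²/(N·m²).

9.01×10^9 V/(m·s)

Charge continuity gives I_d = I = 6.72×10^-4 A between the plates.
Since I_d = ε₀ A dE/dt, dE/dt = I_d/(ε₀A) = (6.72×10^-4)/((8.85×10^-12)(8.430×10^-3)) = 9.01×10^9 V/(m·s).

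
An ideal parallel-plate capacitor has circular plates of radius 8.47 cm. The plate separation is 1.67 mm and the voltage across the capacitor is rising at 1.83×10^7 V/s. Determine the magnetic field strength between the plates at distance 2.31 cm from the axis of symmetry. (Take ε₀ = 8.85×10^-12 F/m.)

1.41×10^-9 T

I_d = C dV/dt with C = ε₀πR²/d = 1.194×10^-10 F, so I_d = (1.194×10^-10)(1.83×10^7) = 2.185×10^-3 A.
∮B·dl = μ₀ I_d,enc with I_d,enc = I_d r²/R² = 1.625×10^-4 A; so B = μ₀ I_d,enc/(2πr) = 1.41×10^-9 T.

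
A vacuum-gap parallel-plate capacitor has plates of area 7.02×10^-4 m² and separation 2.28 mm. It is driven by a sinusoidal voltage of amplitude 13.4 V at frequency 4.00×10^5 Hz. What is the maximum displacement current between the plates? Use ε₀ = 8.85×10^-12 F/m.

9.18×10^-5 A

(dE/dt)_max = V₀ω/d = 1.477×10^10 V/(m·s); ω = 2πf = 2.513×10^6 rad/s.
I_d,max = ε₀ A (dE/dt)_max = (8.85×10^-12)(7.02×10^-4)(1.477×10^10) = 9.18×10^-5 A.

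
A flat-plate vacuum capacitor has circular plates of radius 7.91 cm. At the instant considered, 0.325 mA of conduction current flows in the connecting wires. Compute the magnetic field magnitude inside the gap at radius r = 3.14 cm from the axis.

3.26×10^-10 T

By continuity the displacement current in the gap matches the conduction current: I_d = 3.25×10^-4 A.
∮B·dl = μ₀ I_d,enc with I_d,enc = I_d r²/R² = 5.121×10^-5 A; so B = μ₀ I_d,enc/(2πr) = 3.26×10^-10 T.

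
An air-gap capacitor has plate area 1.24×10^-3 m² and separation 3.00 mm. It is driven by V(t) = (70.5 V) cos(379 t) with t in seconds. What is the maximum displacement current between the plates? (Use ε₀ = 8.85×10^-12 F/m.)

The displacement current equals the conduction current C dV/dt, which peaks at C V₀ ω.
With C = ε₀A/d = (8.85×10^-12)(1.24×10^-3)/(3.00×10^-3) = 3.658×10^-12 F and ω = 379 rad/s, I_d,max = (3.658×10^-12)(70.5)(379) = 9.77×10^-8 A.

9.77×10^-8 A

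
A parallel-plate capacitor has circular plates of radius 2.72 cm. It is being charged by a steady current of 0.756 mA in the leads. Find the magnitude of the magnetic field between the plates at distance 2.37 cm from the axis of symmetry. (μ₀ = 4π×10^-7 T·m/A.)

4.84×10^-9 T

No conduction current crosses the gap, so I_d there equals the 7.56×10^-4 A in the leads.
∮B·dl = μ₀ I_d,enc with I_d,enc = I_d r²/R² = 5.740×10^-4 A; so B = μ₀ I_d,enc/(2πr) = 4.84×10^-9 T.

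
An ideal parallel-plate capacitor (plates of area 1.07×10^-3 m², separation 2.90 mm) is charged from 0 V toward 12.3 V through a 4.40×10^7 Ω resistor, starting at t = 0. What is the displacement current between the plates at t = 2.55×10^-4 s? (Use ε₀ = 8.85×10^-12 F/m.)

4.74×10^-8 A

C = ε₀A/d = (8.85×10^-12)(1.07×10^-3)/(2.90×10^-3) = 3.265×10^-12 F and τ = RC = 1.437×10^-4 s. I_d in the gap equals the RC charging current.
I_d(t) = (V₀/R) e^(−t/τ) = 2.795×10^-7 · e^(−1.775) = 4.74×10^-8 A.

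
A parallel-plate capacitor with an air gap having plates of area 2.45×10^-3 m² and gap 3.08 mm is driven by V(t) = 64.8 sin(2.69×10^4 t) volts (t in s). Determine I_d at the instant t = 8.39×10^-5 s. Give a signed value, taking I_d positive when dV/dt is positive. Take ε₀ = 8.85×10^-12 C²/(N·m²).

-7.77×10^-6 A

dE/dt = (V₀ω/d)·cos(ωt) with ωt = 2.25691 rad: (64.8)(2.69×10^4)(-0.6335)/(3.08×10^-3) = -3.585×10^8 V/(m·s).
I_d = ε₀ A dE/dt = (8.85×10^-12)(2.45×10^-3)(-3.585×10^8) = -7.77×10^-6 A.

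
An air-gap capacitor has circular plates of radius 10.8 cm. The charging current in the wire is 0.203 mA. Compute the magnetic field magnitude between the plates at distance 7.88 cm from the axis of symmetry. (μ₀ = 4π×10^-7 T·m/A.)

2.74×10^-10 T

No conduction current crosses the gap, so I_d there equals the 2.03×10^-4 A in the leads.
An Ampèrian loop of radius r encloses a fraction (r/R)² of I_d. Then B·2πr = μ₀ I_d (r/R)², giving B = μ₀ I_d r/(2πR²) = 2.74×10^-10 T.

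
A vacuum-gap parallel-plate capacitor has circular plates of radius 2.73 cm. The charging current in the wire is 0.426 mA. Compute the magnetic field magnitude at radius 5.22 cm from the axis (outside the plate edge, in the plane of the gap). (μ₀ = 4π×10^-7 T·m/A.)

By continuity the displacement current in the gap matches the conduction current: I_d = 4.26×10^-4 A.
For r ≥ R the full I_d is enclosed: B = μ₀ I_d/(2πr) = (4π×10^-7)(4.26×10^-4)/(2π·0.0522) = 1.63×10^-9 T.

1.63×10^-9 T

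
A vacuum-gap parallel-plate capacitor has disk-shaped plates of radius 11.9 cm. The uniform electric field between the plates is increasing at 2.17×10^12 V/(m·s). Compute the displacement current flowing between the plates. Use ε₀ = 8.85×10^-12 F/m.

0.854 A

With a uniform field, Φ_E = EA, so I_d = ε₀ A dE/dt = 0.854 A.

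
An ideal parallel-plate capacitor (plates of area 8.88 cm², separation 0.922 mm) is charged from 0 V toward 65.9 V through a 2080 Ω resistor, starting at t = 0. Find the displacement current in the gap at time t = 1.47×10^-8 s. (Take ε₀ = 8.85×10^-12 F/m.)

With C = ε₀A/d = (8.85×10^-12)(8.88×10^-4)/(9.22×10^-4) = 8.524×10^-12 F, the time constant is τ = RC = 1.773×10^-8 s, so t/τ = 0.8291 and e^(−t/τ) = 0.4364.
I_d = I_cond = (V₀/R) e^(−t/τ) = (0.03168)(0.4364) = 0.0138 A.

0.0138 A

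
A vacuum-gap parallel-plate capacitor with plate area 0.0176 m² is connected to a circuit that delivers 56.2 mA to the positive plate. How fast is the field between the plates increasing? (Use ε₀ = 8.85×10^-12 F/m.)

3.61×10^11 V/(m·s)

The displacement current between the plates equals the conduction current, I_d = 56.2 mA.
Then dE/dt = I_d/(ε₀A) = 3.61×10^11 V/(m·s).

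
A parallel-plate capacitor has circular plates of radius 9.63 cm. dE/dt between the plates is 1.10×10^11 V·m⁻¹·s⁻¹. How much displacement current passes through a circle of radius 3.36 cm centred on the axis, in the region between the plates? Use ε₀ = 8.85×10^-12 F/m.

I_d = ε₀ dΦ_E/dt = ε₀ πR² (dE/dt) = (8.85×10^-12)(0.02913)(1.10×10^11) = 0.02836 A through the full plate area.
Since J_d is uniform, the enclosed fraction is (r/R)² = 0.1217, giving I_d,enc = 3.45×10^-3 A.

3.45×10^-3 A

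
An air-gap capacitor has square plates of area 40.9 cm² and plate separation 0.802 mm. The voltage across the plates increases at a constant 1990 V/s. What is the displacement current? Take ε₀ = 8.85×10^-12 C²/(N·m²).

E = V/d so dE/dt = (dV/dt)/d = 2.481×10^6 V/(m·s), and I_d = ε₀ A dE/dt = (8.85×10^-12)(4.09×10^-3)(2.481×10^6) = 8.98×10^-8 A.

8.98×10^-8 A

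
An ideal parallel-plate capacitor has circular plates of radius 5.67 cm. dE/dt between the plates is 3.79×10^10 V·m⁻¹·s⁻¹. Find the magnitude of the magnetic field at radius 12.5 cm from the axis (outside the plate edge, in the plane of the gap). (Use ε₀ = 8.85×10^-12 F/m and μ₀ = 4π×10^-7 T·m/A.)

5.42×10^-9 T

Through the whole plate area (πR² = 0.01010 m²), I_d = ε₀ πR² dE/dt = 3.388×10^-3 A.
Outside the plates the loop encloses all of I_d, so B·2πr = μ₀ I_d and B = 5.42×10^-9 T.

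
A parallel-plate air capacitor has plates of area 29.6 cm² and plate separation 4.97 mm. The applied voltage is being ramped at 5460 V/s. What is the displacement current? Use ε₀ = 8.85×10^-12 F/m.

2.88×10^-8 A

E = V/d so dE/dt = (dV/dt)/d = 1.099×10^6 V/(m·s), and I_d = ε₀ A dE/dt = (8.85×10^-12)(2.96×10^-3)(1.099×10^6) = 2.88×10^-8 A.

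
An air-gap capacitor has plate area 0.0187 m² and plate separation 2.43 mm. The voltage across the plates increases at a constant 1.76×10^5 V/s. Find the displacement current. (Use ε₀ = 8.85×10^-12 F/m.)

The field between the plates is E = V/d, so dE/dt = (1.76×10^5)/(2.43×10^-3 m) = 7.243×10^7 V/(m·s).
I_d = ε₀ A (dE/dt) = (8.85×10^-12)(0.0187)(7.243×10^7) = 1.20×10^-5 A.

1.20×10^-5 A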